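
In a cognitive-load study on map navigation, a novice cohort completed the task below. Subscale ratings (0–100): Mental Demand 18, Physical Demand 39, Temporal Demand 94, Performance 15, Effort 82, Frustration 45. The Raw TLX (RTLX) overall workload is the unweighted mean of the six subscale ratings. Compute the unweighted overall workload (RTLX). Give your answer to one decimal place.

Sum of ratings = 18 + 39 + 94 + 15 + 82 + 45 = 293.
RTLX = 293 / 6 = 48.8333 ≈ 48.8.

48.8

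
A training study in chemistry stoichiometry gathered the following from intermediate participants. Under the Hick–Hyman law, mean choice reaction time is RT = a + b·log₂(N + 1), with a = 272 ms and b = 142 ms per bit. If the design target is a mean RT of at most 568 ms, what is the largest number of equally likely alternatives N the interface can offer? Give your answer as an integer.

Set 272 + 142·log₂(N + 1) ≤ 568.
log₂(N + 1) ≤ (568 − 272) / 142 = 2.0845.
N + 1 ≤ 2^2.0845 = 4.2413.
N ≤ 3.2413, so the largest integer N is 3.

3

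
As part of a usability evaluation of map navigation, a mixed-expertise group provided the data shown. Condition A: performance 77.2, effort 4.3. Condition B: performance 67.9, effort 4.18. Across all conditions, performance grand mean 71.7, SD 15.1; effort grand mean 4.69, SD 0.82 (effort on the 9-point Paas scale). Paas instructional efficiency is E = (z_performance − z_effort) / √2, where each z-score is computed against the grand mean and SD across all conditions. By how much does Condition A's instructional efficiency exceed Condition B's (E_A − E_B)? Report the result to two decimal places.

0.33

Condition A: z_P = (77.2 − 71.7)/15.1 = 0.3642; z_E = (4.3 − 4.69)/0.82 = -0.4756; E_A = (0.3642 − (-0.4756))/√2 = 0.5938.
Condition B: z_P = (67.9 − 71.7)/15.1 = -0.2517; z_E = (4.18 − 4.69)/0.82 = -0.6220; E_B = (-0.2517 − (-0.6220))/√2 = 0.2618.
E_A − E_B = 0.5938 − 0.2618 = 0.3320 ≈ 0.33.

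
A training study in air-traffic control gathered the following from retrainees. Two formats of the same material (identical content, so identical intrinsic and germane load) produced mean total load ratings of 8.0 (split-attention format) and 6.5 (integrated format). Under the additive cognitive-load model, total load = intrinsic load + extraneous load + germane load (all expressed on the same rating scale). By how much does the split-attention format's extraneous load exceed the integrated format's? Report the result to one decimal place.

1.5

Intrinsic and germane load are equal across formats, so the difference in total load equals the difference in extraneous load.
Extraneous-load difference = 8.0 − 6.5 = 1.5.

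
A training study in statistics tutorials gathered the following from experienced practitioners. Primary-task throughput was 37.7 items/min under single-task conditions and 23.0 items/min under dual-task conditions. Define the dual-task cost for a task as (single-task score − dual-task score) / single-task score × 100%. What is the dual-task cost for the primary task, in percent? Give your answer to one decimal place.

39.0

Cost = (37.7 − 23.0) / 37.7 × 100%
     = 14.7000 / 37.7 × 100% = 38.9920%.
≈ 39.0%.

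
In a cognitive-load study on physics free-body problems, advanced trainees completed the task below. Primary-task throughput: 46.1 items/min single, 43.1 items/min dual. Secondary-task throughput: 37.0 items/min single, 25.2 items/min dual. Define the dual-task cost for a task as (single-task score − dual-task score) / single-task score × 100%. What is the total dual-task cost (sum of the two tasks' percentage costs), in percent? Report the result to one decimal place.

38.4

Primary cost = (46.1 − 43.1) / 46.1 × 100% = 6.5076%.
Secondary cost = (37.0 − 25.2) / 37.0 × 100% = 31.8919%.
Total = 6.5076% + 31.8919% = 38.3995% ≈ 38.4%.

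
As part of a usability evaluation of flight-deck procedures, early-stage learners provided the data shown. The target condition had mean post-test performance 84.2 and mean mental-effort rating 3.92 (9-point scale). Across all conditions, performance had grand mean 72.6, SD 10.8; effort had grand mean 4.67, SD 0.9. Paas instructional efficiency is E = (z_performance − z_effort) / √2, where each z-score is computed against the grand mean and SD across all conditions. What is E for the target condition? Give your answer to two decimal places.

z_performance = (84.2 − 72.6) / 10.8 = 11.6000 / 10.8 = 1.0741.
z_effort = (3.92 − 4.67) / 0.9 = -0.7500 / 0.9 = -0.8333.
z_P − z_E = 1.0741 − (-0.8333) = 1.9074.
E = 1.9074 / √2 = 1.9074 / 1.41421 = 1.3487 ≈ 1.35.

1.35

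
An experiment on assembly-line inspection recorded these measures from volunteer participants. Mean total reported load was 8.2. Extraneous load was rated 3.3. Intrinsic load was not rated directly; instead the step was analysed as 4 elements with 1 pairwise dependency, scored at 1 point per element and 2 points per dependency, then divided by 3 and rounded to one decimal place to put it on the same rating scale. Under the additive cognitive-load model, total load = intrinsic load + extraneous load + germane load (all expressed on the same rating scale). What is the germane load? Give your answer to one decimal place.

Intrinsic (element-interactivity): (4 × 1 + 1 × 2) / 3 = 6 / 3 = 2.0000 → 2.0.
germane load = total − intrinsic − extraneous
             = 8.2 − 2.0 − 3.3 = 2.9.

2.9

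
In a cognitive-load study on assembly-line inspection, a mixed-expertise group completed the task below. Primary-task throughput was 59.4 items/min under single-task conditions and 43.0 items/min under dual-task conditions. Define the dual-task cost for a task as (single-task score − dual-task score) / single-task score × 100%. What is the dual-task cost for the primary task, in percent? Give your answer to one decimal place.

Cost = (59.4 − 43.0) / 59.4 × 100%
     = 16.4000 / 59.4 × 100% = 27.6094%.
≈ 27.6%.

27.6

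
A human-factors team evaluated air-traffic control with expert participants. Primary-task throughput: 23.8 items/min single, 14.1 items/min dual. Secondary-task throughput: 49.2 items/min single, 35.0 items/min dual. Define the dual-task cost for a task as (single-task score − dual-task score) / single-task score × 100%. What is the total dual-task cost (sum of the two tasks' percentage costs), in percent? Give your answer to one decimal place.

69.6

Primary cost = (23.8 − 14.1) / 23.8 × 100% = 40.7563%.
Secondary cost = (49.2 − 35.0) / 49.2 × 100% = 28.8618%.
Total = 40.7563% + 28.8618% = 69.6181% ≈ 69.6%.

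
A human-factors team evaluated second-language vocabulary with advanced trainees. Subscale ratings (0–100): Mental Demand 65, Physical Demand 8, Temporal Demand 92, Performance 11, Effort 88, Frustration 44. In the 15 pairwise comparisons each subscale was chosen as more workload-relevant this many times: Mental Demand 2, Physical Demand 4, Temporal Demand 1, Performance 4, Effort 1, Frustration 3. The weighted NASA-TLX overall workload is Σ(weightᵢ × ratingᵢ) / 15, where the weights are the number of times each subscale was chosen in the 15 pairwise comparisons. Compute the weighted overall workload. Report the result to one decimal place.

The tallies are the weights (they sum to 15).
Weighted sum = 2·65 + 4·8 + 1·92 + 4·11 + 1·88 + 3·44
            = 130 + 32 + 92 + 44 + 88 + 132 = 518.
Overall workload = 518 / 15 = 34.5333 ≈ 34.5.

34.5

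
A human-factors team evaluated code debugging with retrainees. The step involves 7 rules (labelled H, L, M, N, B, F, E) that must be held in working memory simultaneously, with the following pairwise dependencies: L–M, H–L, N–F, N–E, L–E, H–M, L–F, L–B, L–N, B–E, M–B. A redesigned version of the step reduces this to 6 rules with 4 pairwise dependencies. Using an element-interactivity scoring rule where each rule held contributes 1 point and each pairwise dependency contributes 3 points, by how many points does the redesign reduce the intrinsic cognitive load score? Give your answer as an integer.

Original: 7 × 1 + 11 × 3 = 7 + 33 = 40.
Redesigned: 6 × 1 + 4 × 3 = 6 + 12 = 18.
Reduction = 40 − 18 = 22.

22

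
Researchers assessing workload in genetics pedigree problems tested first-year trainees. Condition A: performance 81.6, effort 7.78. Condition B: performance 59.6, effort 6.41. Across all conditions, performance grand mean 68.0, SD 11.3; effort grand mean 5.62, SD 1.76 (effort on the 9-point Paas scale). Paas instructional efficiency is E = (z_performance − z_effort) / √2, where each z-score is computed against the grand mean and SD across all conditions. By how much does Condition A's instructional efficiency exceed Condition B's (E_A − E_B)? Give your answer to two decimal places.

0.83

Condition A: z_P = (81.6 − 68.0)/11.3 = 1.2035; z_E = (7.78 − 5.62)/1.76 = 1.2273; E_A = (1.2035 − 1.2273)/√2 = -0.0168.
Condition B: z_P = (59.6 − 68.0)/11.3 = -0.7434; z_E = (6.41 − 5.62)/1.76 = 0.4489; E_B = (-0.7434 − 0.4489)/√2 = -0.8431.
E_A − E_B = -0.0168 − (-0.8431) = 0.8263 ≈ 0.83.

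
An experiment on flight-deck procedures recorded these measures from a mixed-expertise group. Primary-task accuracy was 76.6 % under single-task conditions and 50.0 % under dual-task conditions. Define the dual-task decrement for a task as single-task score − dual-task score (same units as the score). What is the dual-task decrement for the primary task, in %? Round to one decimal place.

26.6

Decrement = 76.6 − 50.0 = 26.6000 % ≈ 26.6 %.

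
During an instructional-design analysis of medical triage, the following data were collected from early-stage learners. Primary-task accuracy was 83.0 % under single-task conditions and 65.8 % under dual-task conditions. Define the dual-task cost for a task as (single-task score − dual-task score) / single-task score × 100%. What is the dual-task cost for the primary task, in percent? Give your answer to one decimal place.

Cost = (83.0 − 65.8) / 83.0 × 100%
     = 17.2000 / 83.0 × 100% = 20.7229%.
≈ 20.7%.

20.7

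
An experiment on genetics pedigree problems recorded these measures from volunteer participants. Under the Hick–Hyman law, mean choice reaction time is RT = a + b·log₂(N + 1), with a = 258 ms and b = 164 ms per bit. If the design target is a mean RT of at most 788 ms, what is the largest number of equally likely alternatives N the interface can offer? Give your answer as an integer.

8

Set 258 + 164·log₂(N + 1) ≤ 788.
log₂(N + 1) ≤ (788 − 258) / 164 = 3.2317.
N + 1 ≤ 2^3.2317 = 9.3937.
N ≤ 8.3937, so the largest integer N is 8.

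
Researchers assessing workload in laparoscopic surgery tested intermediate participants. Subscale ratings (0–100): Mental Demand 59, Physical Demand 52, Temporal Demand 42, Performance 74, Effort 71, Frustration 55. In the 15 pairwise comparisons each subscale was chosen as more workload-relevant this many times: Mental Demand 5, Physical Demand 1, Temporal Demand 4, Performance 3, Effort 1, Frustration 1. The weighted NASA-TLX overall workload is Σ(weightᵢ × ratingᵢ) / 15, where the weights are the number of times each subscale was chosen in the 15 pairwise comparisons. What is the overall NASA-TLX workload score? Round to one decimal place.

The tallies are the weights (they sum to 15).
Weighted sum = 5·59 + 1·52 + 4·42 + 3·74 + 1·71 + 1·55
            = 295 + 52 + 168 + 222 + 71 + 55 = 863.
Overall workload = 863 / 15 = 57.5333 ≈ 57.5.

57.5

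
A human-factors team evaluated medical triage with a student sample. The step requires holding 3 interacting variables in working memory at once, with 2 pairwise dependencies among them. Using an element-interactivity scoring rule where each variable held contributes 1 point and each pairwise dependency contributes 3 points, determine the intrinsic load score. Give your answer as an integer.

9

Element contribution: 3 × 1 = 3.
Interaction contribution: 2 × 3 = 6.
Intrinsic load = 3 + 6 = 9.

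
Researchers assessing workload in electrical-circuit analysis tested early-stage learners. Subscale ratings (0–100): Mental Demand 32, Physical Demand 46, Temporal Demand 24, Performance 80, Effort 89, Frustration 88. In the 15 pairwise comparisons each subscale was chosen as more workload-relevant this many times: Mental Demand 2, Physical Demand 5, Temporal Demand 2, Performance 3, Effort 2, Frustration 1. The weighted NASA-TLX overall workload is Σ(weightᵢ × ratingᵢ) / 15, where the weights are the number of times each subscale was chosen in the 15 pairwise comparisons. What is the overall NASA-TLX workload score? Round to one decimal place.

56.5

The tallies are the weights (they sum to 15).
Weighted sum = 2·32 + 5·46 + 2·24 + 3·80 + 2·89 + 1·88
            = 64 + 230 + 48 + 240 + 178 + 88 = 848.
Overall workload = 848 / 15 = 56.5333 ≈ 56.5.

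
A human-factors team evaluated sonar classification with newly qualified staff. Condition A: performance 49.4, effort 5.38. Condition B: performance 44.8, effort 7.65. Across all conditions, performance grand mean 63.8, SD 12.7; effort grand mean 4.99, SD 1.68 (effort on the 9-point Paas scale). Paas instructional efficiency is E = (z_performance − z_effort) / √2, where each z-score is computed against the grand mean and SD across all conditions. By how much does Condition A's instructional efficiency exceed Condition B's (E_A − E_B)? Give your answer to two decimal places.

1.21

Condition A: z_P = (49.4 − 63.8)/12.7 = -1.1339; z_E = (5.38 − 4.99)/1.68 = 0.2321; E_A = (-1.1339 − 0.2321)/√2 = -0.9659.
Condition B: z_P = (44.8 − 63.8)/12.7 = -1.4961; z_E = (7.65 − 4.99)/1.68 = 1.5833; E_B = (-1.4961 − 1.5833)/√2 = -2.1775.
E_A − E_B = -0.9659 − (-2.1775) = 1.2116 ≈ 1.21.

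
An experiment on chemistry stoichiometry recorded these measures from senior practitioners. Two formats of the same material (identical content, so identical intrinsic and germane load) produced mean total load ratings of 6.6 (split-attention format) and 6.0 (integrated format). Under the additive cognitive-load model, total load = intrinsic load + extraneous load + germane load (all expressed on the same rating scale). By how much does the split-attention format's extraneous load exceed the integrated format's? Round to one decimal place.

Intrinsic and germane load are equal across formats, so the difference in total load equals the difference in extraneous load.
Extraneous-load difference = 6.6 − 6.0 = 0.6.

0.6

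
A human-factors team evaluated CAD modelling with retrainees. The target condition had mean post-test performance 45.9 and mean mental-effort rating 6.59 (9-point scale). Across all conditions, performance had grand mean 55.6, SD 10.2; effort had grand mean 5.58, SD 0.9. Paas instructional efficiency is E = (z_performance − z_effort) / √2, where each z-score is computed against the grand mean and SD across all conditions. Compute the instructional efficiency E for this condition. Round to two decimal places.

z_performance = (45.9 − 55.6) / 10.2 = -9.7000 / 10.2 = -0.9510.
z_effort = (6.59 − 5.58) / 0.9 = 1.0100 / 0.9 = 1.1222.
z_P − z_E = -0.9510 − 1.1222 = -2.0732.
E = -2.0732 / √2 = -2.0732 / 1.41421 = -1.4660 ≈ -1.47.

-1.47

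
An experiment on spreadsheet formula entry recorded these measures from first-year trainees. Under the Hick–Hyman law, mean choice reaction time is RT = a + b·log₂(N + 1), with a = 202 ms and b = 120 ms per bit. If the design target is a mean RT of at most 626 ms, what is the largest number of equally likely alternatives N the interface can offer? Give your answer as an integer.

10

Set 202 + 120·log₂(N + 1) ≤ 626.
log₂(N + 1) ≤ (626 − 202) / 120 = 3.5333.
N + 1 ≤ 2^3.5333 = 11.5779.
N ≤ 10.5779, so the largest integer N is 10.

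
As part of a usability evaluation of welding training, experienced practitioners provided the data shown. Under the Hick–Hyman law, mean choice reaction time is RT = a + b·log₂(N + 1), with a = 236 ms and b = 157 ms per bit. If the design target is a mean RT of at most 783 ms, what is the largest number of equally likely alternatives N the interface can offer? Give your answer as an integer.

10

Set 236 + 157·log₂(N + 1) ≤ 783.
log₂(N + 1) ≤ (783 − 236) / 157 = 3.4841.
N + 1 ≤ 2^3.4841 = 11.1897.
N ≤ 10.1897, so the largest integer N is 10.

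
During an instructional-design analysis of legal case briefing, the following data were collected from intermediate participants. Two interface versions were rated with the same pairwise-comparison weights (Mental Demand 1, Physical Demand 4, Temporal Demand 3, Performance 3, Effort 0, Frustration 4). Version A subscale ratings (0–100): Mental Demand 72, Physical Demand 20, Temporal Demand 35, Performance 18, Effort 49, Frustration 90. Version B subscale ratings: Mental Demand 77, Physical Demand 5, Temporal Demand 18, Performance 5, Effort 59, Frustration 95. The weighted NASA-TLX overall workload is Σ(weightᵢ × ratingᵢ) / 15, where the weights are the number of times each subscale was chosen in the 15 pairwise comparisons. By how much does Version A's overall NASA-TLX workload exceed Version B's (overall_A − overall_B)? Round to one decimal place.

8.3

Version A weighted sum = 1·72 + 4·20 + 3·35 + 3·18 + 0·49 + 4·90 = 72 + 80 + 105 + 54 + 0 + 360 = 671; overall_A = 671/15 = 44.7333.
Version B weighted sum = 1·77 + 4·5 + 3·18 + 3·5 + 0·59 + 4·95 = 77 + 20 + 54 + 15 + 0 + 380 = 546; overall_B = 546/15 = 36.4000.
Difference = 44.7333 − 36.4000 = 8.3333 ≈ 8.3.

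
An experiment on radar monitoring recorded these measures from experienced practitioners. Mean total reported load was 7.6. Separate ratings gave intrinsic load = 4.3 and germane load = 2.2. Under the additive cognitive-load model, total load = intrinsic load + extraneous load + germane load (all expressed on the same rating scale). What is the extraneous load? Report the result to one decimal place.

extraneous load = total − intrinsic − germane
             = 7.6 − 4.3 − 2.2 = 1.1.

1.1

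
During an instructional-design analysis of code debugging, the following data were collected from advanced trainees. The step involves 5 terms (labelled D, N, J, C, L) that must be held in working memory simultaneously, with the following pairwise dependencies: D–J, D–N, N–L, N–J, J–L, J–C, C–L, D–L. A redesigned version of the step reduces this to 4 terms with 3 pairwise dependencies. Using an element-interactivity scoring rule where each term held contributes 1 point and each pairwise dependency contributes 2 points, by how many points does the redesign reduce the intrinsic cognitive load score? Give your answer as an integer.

11

Original: 5 × 1 + 8 × 2 = 5 + 16 = 21.
Redesigned: 4 × 1 + 3 × 2 = 4 + 6 = 10.
Reduction = 21 − 10 = 11.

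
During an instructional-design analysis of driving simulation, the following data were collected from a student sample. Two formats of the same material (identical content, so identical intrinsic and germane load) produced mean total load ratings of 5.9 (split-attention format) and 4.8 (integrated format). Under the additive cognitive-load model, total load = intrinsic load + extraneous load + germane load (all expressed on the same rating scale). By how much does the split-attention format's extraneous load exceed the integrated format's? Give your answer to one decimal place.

Intrinsic and germane load are equal across formats, so the difference in total load equals the difference in extraneous load.
Extraneous-load difference = 5.9 − 4.8 = 1.1.

1.1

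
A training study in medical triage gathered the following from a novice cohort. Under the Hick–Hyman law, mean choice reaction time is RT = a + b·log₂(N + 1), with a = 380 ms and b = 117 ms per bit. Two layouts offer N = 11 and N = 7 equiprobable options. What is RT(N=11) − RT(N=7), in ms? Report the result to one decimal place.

68.4

RT(11) = 380 + 117·log₂(12) = 380 + 117·3.5850 = 799.4450 ms.
RT(7) = 380 + 117·log₂(8) = 380 + 117·3.0000 = 731.0000 ms.
Difference = 799.4450 − 731.0000 = 68.4450 ≈ 68.4 ms.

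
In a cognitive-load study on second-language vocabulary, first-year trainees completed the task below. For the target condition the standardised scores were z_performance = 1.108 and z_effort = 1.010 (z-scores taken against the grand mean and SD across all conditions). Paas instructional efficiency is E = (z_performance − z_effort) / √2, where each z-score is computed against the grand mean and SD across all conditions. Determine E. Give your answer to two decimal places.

z_P − z_E = 1.108 − 1.010 = 0.0980.
E = 0.0980 / √2 = 0.0980 / 1.41421 = 0.0693 ≈ 0.07.

0.07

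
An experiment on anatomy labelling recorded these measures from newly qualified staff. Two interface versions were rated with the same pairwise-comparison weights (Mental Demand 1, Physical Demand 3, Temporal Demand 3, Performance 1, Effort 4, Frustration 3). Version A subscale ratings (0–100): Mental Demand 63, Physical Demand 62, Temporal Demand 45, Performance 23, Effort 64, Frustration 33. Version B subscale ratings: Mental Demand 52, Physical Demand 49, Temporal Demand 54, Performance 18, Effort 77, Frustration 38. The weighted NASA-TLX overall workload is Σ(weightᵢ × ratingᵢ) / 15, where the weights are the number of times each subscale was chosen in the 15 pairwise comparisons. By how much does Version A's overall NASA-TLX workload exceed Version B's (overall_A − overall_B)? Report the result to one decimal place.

Version A weighted sum = 1·63 + 3·62 + 3·45 + 1·23 + 4·64 + 3·33 = 63 + 186 + 135 + 23 + 256 + 99 = 762; overall_A = 762/15 = 50.8000.
Version B weighted sum = 1·52 + 3·49 + 3·54 + 1·18 + 4·77 + 3·38 = 52 + 147 + 162 + 18 + 308 + 114 = 801; overall_B = 801/15 = 53.4000.
Difference = 50.8000 − 53.4000 = -2.6000 ≈ -2.6.

-2.6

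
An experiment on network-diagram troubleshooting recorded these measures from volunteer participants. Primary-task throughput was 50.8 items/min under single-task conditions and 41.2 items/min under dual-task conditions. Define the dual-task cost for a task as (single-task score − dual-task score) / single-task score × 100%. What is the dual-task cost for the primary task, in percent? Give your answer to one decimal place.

Cost = (50.8 − 41.2) / 50.8 × 100%
     = 9.6000 / 50.8 × 100% = 18.8976%.
≈ 18.9%.

18.9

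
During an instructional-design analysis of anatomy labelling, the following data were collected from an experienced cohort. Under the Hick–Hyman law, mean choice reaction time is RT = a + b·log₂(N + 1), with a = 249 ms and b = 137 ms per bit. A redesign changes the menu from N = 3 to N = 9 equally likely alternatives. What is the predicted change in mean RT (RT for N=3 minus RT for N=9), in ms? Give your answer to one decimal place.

-181.1

RT(3) = 249 + 137·log₂(4) = 249 + 137·2.0000 = 523.0000 ms.
RT(9) = 249 + 137·log₂(10) = 249 + 137·3.3219 = 704.1003 ms.
Difference = 523.0000 − 704.1003 = -181.1003 ≈ -181.1 ms.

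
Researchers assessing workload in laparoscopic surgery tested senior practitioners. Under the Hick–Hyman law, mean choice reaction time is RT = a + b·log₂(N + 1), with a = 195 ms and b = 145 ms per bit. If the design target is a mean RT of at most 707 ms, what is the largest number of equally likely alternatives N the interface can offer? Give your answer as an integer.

Set 195 + 145·log₂(N + 1) ≤ 707.
log₂(N + 1) ≤ (707 − 195) / 145 = 3.5310.
N + 1 ≤ 2^3.5310 = 11.5594.
N ≤ 10.5594, so the largest integer N is 10.

10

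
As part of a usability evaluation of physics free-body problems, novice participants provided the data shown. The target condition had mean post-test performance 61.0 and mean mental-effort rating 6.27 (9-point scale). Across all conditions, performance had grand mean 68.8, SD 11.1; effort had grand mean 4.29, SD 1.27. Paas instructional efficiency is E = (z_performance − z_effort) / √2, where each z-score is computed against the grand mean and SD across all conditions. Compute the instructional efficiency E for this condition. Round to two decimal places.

z_performance = (61.0 − 68.8) / 11.1 = -7.8000 / 11.1 = -0.7027.
z_effort = (6.27 − 4.29) / 1.27 = 1.9800 / 1.27 = 1.5591.
z_P − z_E = -0.7027 − 1.5591 = -2.2618.
E = -2.2618 / √2 = -2.2618 / 1.41421 = -1.5993 ≈ -1.60.

-1.60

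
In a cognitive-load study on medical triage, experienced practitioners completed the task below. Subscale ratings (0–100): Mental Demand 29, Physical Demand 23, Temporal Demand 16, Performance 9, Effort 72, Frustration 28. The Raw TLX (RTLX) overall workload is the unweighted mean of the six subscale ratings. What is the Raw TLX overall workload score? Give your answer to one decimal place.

29.5

Sum of ratings = 29 + 23 + 16 + 9 + 72 + 28 = 177.
RTLX = 177 / 6 = 29.5000 ≈ 29.5.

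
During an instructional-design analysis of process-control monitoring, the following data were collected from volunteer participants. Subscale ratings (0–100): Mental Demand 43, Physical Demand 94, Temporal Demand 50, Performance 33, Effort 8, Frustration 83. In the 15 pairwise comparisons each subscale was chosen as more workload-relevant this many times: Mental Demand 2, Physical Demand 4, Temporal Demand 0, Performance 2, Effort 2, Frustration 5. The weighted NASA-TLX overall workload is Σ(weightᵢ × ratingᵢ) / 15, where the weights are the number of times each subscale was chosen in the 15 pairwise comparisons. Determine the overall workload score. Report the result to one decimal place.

The tallies are the weights (they sum to 15).
Weighted sum = 2·43 + 4·94 + 0·50 + 2·33 + 2·8 + 5·83
            = 86 + 376 + 0 + 66 + 16 + 415 = 959.
Overall workload = 959 / 15 = 63.9333 ≈ 63.9.

63.9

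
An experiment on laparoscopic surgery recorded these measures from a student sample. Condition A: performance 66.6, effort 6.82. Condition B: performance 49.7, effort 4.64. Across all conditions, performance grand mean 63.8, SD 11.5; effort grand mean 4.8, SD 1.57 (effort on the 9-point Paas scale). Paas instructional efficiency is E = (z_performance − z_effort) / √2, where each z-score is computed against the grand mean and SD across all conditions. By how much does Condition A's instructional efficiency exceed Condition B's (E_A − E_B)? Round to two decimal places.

0.06

Condition A: z_P = (66.6 − 63.8)/11.5 = 0.2435; z_E = (6.82 − 4.8)/1.57 = 1.2866; E_A = (0.2435 − 1.2866)/√2 = -0.7376.
Condition B: z_P = (49.7 − 63.8)/11.5 = -1.2261; z_E = (4.64 − 4.8)/1.57 = -0.1019; E_B = (-1.2261 − (-0.1019))/√2 = -0.7949.
E_A − E_B = -0.7376 − (-0.7949) = 0.0573 ≈ 0.06.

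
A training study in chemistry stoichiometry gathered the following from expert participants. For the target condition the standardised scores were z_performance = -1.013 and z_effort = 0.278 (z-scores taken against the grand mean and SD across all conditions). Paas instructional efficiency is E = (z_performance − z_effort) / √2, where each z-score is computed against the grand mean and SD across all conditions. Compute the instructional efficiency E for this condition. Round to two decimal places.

-0.91

z_P − z_E = -1.013 − 0.278 = -1.2910.
E = -1.2910 / √2 = -1.2910 / 1.41421 = -0.9129 ≈ -0.91.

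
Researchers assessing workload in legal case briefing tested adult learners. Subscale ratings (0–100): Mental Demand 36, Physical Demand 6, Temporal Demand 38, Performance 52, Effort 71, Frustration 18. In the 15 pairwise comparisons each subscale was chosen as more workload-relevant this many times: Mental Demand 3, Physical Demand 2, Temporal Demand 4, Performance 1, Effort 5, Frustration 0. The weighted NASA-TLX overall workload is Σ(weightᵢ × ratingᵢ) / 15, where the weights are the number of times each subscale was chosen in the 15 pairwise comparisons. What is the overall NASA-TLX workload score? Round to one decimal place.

The tallies are the weights (they sum to 15).
Weighted sum = 3·36 + 2·6 + 4·38 + 1·52 + 5·71 + 0·18
            = 108 + 12 + 152 + 52 + 355 + 0 = 679.
Overall workload = 679 / 15 = 45.2667 ≈ 45.3.

45.3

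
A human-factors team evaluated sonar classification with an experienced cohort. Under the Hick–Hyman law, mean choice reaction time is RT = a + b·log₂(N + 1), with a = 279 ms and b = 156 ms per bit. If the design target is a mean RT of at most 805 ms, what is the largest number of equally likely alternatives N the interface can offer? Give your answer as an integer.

9

Set 279 + 156·log₂(N + 1) ≤ 805.
log₂(N + 1) ≤ (805 − 279) / 156 = 3.3718.
N + 1 ≤ 2^3.3718 = 10.3517.
N ≤ 9.3517, so the largest integer N is 9.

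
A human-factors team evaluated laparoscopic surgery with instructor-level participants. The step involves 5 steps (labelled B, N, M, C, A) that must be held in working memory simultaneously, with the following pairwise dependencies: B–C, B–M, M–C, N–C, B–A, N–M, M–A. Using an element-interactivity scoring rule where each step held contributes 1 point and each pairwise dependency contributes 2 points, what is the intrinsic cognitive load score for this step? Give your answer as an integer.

19

Count of steps held simultaneously: 5.
Count of pairwise dependencies listed: 7.
Element contribution: 5 × 1 = 5.
Interaction contribution: 7 × 2 = 14.
Intrinsic load = 5 + 14 = 19.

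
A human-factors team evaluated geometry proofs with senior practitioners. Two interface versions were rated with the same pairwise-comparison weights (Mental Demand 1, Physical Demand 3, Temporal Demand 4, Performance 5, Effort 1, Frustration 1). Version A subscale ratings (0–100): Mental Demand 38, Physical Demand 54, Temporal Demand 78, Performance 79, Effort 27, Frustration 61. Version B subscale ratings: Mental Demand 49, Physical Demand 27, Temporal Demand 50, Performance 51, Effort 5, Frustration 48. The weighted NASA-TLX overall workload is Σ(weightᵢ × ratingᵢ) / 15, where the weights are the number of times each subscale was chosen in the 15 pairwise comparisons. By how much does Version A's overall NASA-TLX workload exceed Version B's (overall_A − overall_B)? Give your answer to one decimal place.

Version A weighted sum = 1·38 + 3·54 + 4·78 + 5·79 + 1·27 + 1·61 = 38 + 162 + 312 + 395 + 27 + 61 = 995; overall_A = 995/15 = 66.3333.
Version B weighted sum = 1·49 + 3·27 + 4·50 + 5·51 + 1·5 + 1·48 = 49 + 81 + 200 + 255 + 5 + 48 = 638; overall_B = 638/15 = 42.5333.
Difference = 66.3333 − 42.5333 = 23.8000 ≈ 23.8.

23.8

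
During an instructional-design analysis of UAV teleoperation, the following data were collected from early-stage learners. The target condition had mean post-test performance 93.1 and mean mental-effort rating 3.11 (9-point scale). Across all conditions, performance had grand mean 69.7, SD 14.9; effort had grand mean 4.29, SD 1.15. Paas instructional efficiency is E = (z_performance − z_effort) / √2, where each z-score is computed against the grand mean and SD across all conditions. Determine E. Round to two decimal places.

z_performance = (93.1 − 69.7) / 14.9 = 23.4000 / 14.9 = 1.5705.
z_effort = (3.11 − 4.29) / 1.15 = -1.1800 / 1.15 = -1.0261.
z_P − z_E = 1.5705 − (-1.0261) = 2.5966.
E = 2.5966 / √2 = 2.5966 / 1.41421 = 1.8361 ≈ 1.84.

1.84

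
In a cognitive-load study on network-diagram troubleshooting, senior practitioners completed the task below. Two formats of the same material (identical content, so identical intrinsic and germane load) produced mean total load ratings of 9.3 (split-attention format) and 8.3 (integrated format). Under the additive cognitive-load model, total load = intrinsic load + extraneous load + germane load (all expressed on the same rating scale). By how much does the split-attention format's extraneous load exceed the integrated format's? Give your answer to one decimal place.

1.0

Intrinsic and germane load are equal across formats, so the difference in total load equals the difference in extraneous load.
Extraneous-load difference = 9.3 − 8.3 = 1.0.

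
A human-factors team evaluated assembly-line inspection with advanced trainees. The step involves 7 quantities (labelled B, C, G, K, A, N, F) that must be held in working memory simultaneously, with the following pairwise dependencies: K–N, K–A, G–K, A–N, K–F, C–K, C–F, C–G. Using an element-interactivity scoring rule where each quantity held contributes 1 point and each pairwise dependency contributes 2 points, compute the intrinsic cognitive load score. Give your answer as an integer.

23

Count of quantities held simultaneously: 7.
Count of pairwise dependencies listed: 8.
Element contribution: 7 × 1 = 7.
Interaction contribution: 8 × 2 = 16.
Intrinsic load = 7 + 16 = 23.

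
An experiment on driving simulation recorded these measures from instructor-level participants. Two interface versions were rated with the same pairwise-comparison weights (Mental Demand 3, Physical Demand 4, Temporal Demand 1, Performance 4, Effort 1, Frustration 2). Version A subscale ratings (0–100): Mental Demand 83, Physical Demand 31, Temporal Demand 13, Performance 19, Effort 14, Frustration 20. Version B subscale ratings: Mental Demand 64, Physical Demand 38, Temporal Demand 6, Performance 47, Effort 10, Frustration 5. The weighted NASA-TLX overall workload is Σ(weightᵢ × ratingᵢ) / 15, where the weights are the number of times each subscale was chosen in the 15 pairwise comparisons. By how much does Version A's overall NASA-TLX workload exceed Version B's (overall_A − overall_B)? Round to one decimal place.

-2.8

Version A weighted sum = 3·83 + 4·31 + 1·13 + 4·19 + 1·14 + 2·20 = 249 + 124 + 13 + 76 + 14 + 40 = 516; overall_A = 516/15 = 34.4000.
Version B weighted sum = 3·64 + 4·38 + 1·6 + 4·47 + 1·10 + 2·5 = 192 + 152 + 6 + 188 + 10 + 10 = 558; overall_B = 558/15 = 37.2000.
Difference = 34.4000 − 37.2000 = -2.8000 ≈ -2.8.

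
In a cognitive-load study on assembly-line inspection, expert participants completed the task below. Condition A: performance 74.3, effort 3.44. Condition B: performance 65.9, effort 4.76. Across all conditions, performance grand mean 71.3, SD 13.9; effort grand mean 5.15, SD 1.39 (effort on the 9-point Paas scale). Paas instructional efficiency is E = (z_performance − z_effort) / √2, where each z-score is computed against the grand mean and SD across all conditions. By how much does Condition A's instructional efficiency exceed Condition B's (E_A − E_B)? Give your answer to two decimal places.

1.10

Condition A: z_P = (74.3 − 71.3)/13.9 = 0.2158; z_E = (3.44 − 5.15)/1.39 = -1.2302; E_A = (0.2158 − (-1.2302))/√2 = 1.0225.
Condition B: z_P = (65.9 − 71.3)/13.9 = -0.3885; z_E = (4.76 − 5.15)/1.39 = -0.2806; E_B = (-0.3885 − (-0.2806))/√2 = -0.0763.
E_A − E_B = 1.0225 − (-0.0763) = 1.0988 ≈ 1.10.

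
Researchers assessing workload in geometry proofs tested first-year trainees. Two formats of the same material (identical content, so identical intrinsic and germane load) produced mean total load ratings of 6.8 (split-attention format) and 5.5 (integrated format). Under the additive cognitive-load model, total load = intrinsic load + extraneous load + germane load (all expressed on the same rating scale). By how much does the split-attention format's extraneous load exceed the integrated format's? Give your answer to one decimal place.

1.3

Intrinsic and germane load are equal across formats, so the difference in total load equals the difference in extraneous load.
Extraneous-load difference = 6.8 − 5.5 = 1.3.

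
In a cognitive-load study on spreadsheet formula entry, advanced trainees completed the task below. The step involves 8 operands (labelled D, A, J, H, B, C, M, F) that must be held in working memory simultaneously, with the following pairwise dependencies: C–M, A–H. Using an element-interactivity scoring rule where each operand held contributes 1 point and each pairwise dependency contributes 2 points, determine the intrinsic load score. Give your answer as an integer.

Count of operands held simultaneously: 8.
Count of pairwise dependencies listed: 2.
Element contribution: 8 × 1 = 8.
Interaction contribution: 2 × 2 = 4.
Intrinsic load = 8 + 4 = 12.

12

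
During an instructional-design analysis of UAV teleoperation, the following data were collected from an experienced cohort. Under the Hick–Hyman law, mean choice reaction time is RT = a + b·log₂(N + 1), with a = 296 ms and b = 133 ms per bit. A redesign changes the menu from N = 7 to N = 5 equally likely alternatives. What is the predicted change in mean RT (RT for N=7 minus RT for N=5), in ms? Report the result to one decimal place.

RT(7) = 296 + 133·log₂(8) = 296 + 133·3.0000 = 695.0000 ms.
RT(5) = 296 + 133·log₂(6) = 296 + 133·2.5850 = 639.8050 ms.
Difference = 695.0000 − 639.8050 = 55.1950 ≈ 55.2 ms.

55.2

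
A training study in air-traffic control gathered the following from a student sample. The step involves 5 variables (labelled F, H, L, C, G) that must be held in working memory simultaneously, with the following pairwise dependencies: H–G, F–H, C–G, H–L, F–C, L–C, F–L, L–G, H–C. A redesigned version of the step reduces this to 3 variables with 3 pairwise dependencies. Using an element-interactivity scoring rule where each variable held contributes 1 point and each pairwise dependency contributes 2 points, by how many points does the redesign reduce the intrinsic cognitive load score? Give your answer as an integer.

Original: 5 × 1 + 9 × 2 = 5 + 18 = 23.
Redesigned: 3 × 1 + 3 × 2 = 3 + 6 = 9.
Reduction = 23 − 9 = 14.

14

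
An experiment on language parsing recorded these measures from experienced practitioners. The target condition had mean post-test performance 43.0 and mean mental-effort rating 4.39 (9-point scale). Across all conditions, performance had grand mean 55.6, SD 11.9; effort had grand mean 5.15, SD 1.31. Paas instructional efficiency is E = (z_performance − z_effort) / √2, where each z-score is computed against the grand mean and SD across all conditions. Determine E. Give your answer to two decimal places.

-0.34

z_performance = (43.0 − 55.6) / 11.9 = -12.6000 / 11.9 = -1.0588.
z_effort = (4.39 − 5.15) / 1.31 = -0.7600 / 1.31 = -0.5802.
z_P − z_E = -1.0588 − (-0.5802) = -0.4786.
E = -0.4786 / √2 = -0.4786 / 1.41421 = -0.3384 ≈ -0.34.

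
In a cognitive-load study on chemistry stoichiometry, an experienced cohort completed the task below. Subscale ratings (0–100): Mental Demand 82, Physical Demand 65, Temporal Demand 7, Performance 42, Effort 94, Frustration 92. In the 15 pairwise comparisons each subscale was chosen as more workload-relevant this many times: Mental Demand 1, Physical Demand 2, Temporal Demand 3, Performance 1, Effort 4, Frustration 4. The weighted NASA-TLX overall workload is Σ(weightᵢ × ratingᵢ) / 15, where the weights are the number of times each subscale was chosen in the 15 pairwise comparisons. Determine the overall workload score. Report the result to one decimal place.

The tallies are the weights (they sum to 15).
Weighted sum = 1·82 + 2·65 + 3·7 + 1·42 + 4·94 + 4·92
            = 82 + 130 + 21 + 42 + 376 + 368 = 1019.
Overall workload = 1019 / 15 = 67.9333 ≈ 67.9.

67.9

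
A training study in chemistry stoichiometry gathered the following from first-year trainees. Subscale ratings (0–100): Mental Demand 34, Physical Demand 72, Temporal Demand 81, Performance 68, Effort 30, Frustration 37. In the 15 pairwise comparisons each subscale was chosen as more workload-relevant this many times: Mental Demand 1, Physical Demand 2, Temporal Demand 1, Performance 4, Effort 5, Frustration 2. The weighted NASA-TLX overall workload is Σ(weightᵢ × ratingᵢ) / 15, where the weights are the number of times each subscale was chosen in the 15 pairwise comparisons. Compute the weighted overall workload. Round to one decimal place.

The tallies are the weights (they sum to 15).
Weighted sum = 1·34 + 2·72 + 1·81 + 4·68 + 5·30 + 2·37
            = 34 + 144 + 81 + 272 + 150 + 74 = 755.
Overall workload = 755 / 15 = 50.3333 ≈ 50.3.

50.3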